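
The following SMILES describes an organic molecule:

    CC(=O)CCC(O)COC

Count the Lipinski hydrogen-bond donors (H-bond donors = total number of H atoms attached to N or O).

Donors: find every N or O and count the H atoms it carries.
  atom 3 (O): bond orders sum to 2 → 0 H
  atom 7 (O): bond orders sum to 1 → 1 H
  atom 9 (O): bond orders sum to 2 → 0 H
Lipinski HBD = 1.

1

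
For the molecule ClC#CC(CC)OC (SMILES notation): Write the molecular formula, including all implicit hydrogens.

Walk through each heavy atom and fill implicit hydrogens from standard valence (C 4, N 3, O 2, S 2, halogen 1):
  atom 1: Cl (halogen, monovalent) → 0 H
  atom 2: C, bond orders sum to 4 (valence 4) → 0 H
  atom 3: C, bond orders sum to 4 (valence 4) → 0 H
  atom 4: C, bond orders sum to 3 (valence 4) → 1 H
  atom 5: C, bond orders sum to 2 (valence 4) → 2 H
  atom 6: C, bond orders sum to 1 (valence 4) → 3 H
  atom 7: O, bond orders sum to 2 (valence 2) → 0 H
  atom 8: C, bond orders sum to 1 (valence 4) → 3 H
Totals → C:6, H:9, Cl:1, O:1.

C6H9ClO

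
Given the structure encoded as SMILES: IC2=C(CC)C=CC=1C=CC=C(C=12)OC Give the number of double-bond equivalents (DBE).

7

Molecular formula: C13H13IO.
DoU = (2C + 2 + N − H − X) / 2, where X is the halogen count and O/S are ignored.
    = (2·13 + 2 + 0 − 13 − 1) / 2 = 14 / 2 = 7.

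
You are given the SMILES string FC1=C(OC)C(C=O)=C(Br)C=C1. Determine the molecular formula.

Walk through each heavy atom and fill implicit hydrogens from standard valence (C 4, N 3, O 2, S 2, halogen 1):
  atom 1: F (halogen, monovalent) → 0 H
  atom 2: C, bond orders sum to 4 (valence 4) → 0 H
  atom 3: C, bond orders sum to 4 (valence 4) → 0 H
  atom 4: O, bond orders sum to 2 (valence 2) → 0 H
  atom 5: C, bond orders sum to 1 (valence 4) → 3 H
  atom 6: C, bond orders sum to 4 (valence 4) → 0 H
  atom 7: C, bond orders sum to 3 (valence 4) → 1 H
  atom 8: O, bond orders sum to 2 (valence 2) → 0 H
  atom 9: C, bond orders sum to 4 (valence 4) → 0 H
  atom 10: Br (halogen, monovalent) → 0 H
  atom 11: C, bond orders sum to 3 (valence 4) → 1 H
  atom 12: C, bond orders sum to 3 (valence 4) → 1 H
Totals → C:8, H:6, Br:1, F:1, O:2.

C8H6BrFO2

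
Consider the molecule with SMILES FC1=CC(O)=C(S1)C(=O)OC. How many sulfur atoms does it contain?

1

Scan the SMILES for S atoms (remember two-letter symbols like Cl and Br are single atoms).
Sulfur count: 1.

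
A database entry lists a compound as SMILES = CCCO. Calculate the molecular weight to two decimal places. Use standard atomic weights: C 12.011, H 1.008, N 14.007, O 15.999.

First, the molecular formula is C3H8O (counting implicit H from valence).
  C: 3 × 12.011 = 36.033
  H: 8 × 1.008 = 8.064
  O: 1 × 15.999 = 15.999
Sum: 3×12.011 + 8×1.008 + 1×15.999 = 60.096 → 60.10 g/mol.

60.10 g/mol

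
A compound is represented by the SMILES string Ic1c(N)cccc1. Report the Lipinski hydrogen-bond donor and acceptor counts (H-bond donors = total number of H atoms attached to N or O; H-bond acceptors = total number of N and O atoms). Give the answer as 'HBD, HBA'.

Donors: find every N or O and count the H atoms it carries.
  atom 4 (N): bond orders sum to 1 → 2 H
Lipinski HBD = 2.
Acceptors: N atoms = 1, O atoms = 0 → HBA = 1.

2, 1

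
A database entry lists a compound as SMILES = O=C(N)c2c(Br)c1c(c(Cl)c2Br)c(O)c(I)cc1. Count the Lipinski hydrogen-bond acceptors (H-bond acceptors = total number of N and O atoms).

3

N atoms: 1; O atoms: 2.
Lipinski HBA = 1 + 2 = 3.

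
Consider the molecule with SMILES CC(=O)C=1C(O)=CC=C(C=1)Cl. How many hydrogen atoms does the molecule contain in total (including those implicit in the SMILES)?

Walk through each heavy atom and fill implicit hydrogens from standard valence (C 4, N 3, O 2, S 2, halogen 1):
  atom 1: C, bond orders sum to 1 (valence 4) → 3 H
  atom 2: C, bond orders sum to 4 (valence 4) → 0 H
  atom 3: O, bond orders sum to 2 (valence 2) → 0 H
  atom 4: C, bond orders sum to 4 (valence 4) → 0 H
  atom 5: C, bond orders sum to 4 (valence 4) → 0 H
  atom 6: O, bond orders sum to 1 (valence 2) → 1 H
  atom 7: C, bond orders sum to 3 (valence 4) → 1 H
  atom 8: C, bond orders sum to 3 (valence 4) → 1 H
  atom 9: C, bond orders sum to 4 (valence 4) → 0 H
  atom 10: C, bond orders sum to 3 (valence 4) → 1 H
  atom 11: Cl (halogen, monovalent) → 0 H
Total hydrogens: 7.

7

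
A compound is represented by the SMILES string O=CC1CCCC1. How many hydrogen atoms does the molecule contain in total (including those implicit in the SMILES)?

10

Walk through each heavy atom and fill implicit hydrogens from standard valence (C 4, N 3, O 2, S 2, halogen 1):
  atom 1: O, bond orders sum to 2 (valence 2) → 0 H
  atom 2: C, bond orders sum to 3 (valence 4) → 1 H
  atom 3: C, bond orders sum to 3 (valence 4) → 1 H
  atom 4: C, bond orders sum to 2 (valence 4) → 2 H
  atom 5: C, bond orders sum to 2 (valence 4) → 2 H
  atom 6: C, bond orders sum to 2 (valence 4) → 2 H
  atom 7: C, bond orders sum to 2 (valence 4) → 2 H
Total hydrogens: 10.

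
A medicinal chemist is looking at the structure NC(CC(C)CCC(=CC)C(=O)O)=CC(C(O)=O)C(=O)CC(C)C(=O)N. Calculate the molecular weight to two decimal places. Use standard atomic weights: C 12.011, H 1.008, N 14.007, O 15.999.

368.43 g/mol

First, the molecular formula is C18H28N2O6 (counting implicit H from valence).
  C: 18 × 12.011 = 216.198
  H: 28 × 1.008 = 28.224
  N: 2 × 14.007 = 28.014
  O: 6 × 15.999 = 95.994
Sum: 18×12.011 + 28×1.008 + 2×14.007 + 6×15.999 = 368.430 → 368.43 g/mol.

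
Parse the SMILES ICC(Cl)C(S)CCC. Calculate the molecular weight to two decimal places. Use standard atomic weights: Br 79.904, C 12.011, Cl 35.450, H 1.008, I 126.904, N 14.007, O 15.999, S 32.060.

First, the molecular formula is C6H12ClIS (counting implicit H from valence).
  C: 6 × 12.011 = 72.066
  Cl: 1 × 35.450 = 35.450
  H: 12 × 1.008 = 12.096
  I: 1 × 126.904 = 126.904
  S: 1 × 32.060 = 32.060
Sum: 6×12.011 + 1×35.450 + 12×1.008 + 1×126.904 + 1×32.060 = 278.576 → 278.58 g/mol.

278.58 g/mol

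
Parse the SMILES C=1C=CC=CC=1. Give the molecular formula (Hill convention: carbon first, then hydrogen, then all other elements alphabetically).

C6H6

Walk through each heavy atom and fill implicit hydrogens from standard valence (C 4, N 3, O 2, S 2, halogen 1):
  atom 1: C, bond orders sum to 3 (valence 4) → 1 H
  atom 2: C, bond orders sum to 3 (valence 4) → 1 H
  atom 3: C, bond orders sum to 3 (valence 4) → 1 H
  atom 4: C, bond orders sum to 3 (valence 4) → 1 H
  atom 5: C, bond orders sum to 3 (valence 4) → 1 H
  atom 6: C, bond orders sum to 3 (valence 4) → 1 H
Totals → C:6, H:6.
In Hill order: C6H6.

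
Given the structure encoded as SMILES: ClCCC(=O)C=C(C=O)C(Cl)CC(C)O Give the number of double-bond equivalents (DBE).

3

Degree of unsaturation = (number of rings) + (number of π bonds).
Ring closures in the SMILES: 0.
π bonds: 3 double bonds (each 1 DoU) → 3 DoU from unsaturation.
Total DoU = 0 + 3 = 3.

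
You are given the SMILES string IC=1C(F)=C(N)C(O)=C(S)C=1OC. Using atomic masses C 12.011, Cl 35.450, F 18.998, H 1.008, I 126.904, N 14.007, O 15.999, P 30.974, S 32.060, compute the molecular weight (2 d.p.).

315.10 g/mol

First, the molecular formula is C7H7FINO2S (counting implicit H from valence).
  C: 7 × 12.011 = 84.077
  F: 1 × 18.998 = 18.998
  H: 7 × 1.008 = 7.056
  I: 1 × 126.904 = 126.904
  N: 1 × 14.007 = 14.007
  O: 2 × 15.999 = 31.998
  S: 1 × 32.060 = 32.060
Sum: 7×12.011 + 1×18.998 + 7×1.008 + 1×126.904 + 1×14.007 + 2×15.999 + 1×32.060 = 315.100 → 315.10 g/mol.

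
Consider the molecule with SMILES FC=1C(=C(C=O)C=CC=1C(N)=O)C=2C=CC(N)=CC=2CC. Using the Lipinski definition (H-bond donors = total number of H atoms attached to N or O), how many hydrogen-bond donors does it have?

Donors: find every N or O and count the H atoms it carries.
  atom 6 (O): bond orders sum to 2 → 0 H
  atom 11 (N): bond orders sum to 1 → 2 H
  atom 12 (O): bond orders sum to 2 → 0 H
  atom 17 (N): bond orders sum to 1 → 2 H
Lipinski HBD = 4.

4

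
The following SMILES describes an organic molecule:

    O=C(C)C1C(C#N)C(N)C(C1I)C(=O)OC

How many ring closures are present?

1

In SMILES, each pair of matching ring-closure digits denotes one ring-closing bond; the number of such bonds equals the number of independent rings.
Ring-closure bonds here: 1.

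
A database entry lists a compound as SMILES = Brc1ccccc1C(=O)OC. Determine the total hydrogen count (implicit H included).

7

Walk through each heavy atom and fill implicit hydrogens from standard valence (C 4, N 3, O 2, S 2, halogen 1); for lowercase aromatic atoms, an aromatic c carries 1 H when it has two neighbours and 0 H with three, and aromatic n carries 0 H:
  atom 1: Br (halogen, monovalent) → 0 H
  atom 2: aromatic c, 3 neighbours → 0 H
  atom 3: aromatic c, 2 neighbours → 1 H
  atom 4: aromatic c, 2 neighbours → 1 H
  atom 5: aromatic c, 2 neighbours → 1 H
  atom 6: aromatic c, 2 neighbours → 1 H
  atom 7: aromatic c, 3 neighbours → 0 H
  atom 8: C, bond orders sum to 4 (valence 4) → 0 H
  atom 9: O, bond orders sum to 2 (valence 2) → 0 H
  atom 10: O, bond orders sum to 2 (valence 2) → 0 H
  atom 11: C, bond orders sum to 1 (valence 4) → 3 H
Total hydrogens: 7.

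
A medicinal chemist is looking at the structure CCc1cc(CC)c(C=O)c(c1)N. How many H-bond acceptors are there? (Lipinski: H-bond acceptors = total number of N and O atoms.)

N atoms: 1; O atoms: 1.
Lipinski HBA = 1 + 1 = 2.

2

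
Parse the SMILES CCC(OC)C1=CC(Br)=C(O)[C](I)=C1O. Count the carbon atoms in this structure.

10

Count every carbon token in the SMILES (each C, including those in ring-closure positions and inside branches).
Carbon count: 10.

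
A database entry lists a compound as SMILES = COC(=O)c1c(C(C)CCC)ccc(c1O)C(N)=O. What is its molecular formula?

C14H19NO4

Walk through each heavy atom and fill implicit hydrogens from standard valence (C 4, N 3, O 2, S 2, halogen 1); for lowercase aromatic atoms, an aromatic c carries 1 H when it has two neighbours and 0 H with three, and aromatic n carries 0 H:
  atom 1: C, bond orders sum to 1 (valence 4) → 3 H
  atom 2: O, bond orders sum to 2 (valence 2) → 0 H
  atom 3: C, bond orders sum to 4 (valence 4) → 0 H
  atom 4: O, bond orders sum to 2 (valence 2) → 0 H
  atom 5: aromatic c, 3 neighbours → 0 H
  atom 6: aromatic c, 3 neighbours → 0 H
  atom 7: C, bond orders sum to 3 (valence 4) → 1 H
  atom 8: C, bond orders sum to 1 (valence 4) → 3 H
  atom 9: C, bond orders sum to 2 (valence 4) → 2 H
  atom 10: C, bond orders sum to 2 (valence 4) → 2 H
  atom 11: C, bond orders sum to 1 (valence 4) → 3 H
  atom 12: aromatic c, 2 neighbours → 1 H
  atom 13: aromatic c, 2 neighbours → 1 H
  atom 14: aromatic c, 3 neighbours → 0 H
  atom 15: aromatic c, 3 neighbours → 0 H
  atom 16: O, bond orders sum to 1 (valence 2) → 1 H
  atom 17: C, bond orders sum to 4 (valence 4) → 0 H
  atom 18: N, bond orders sum to 1 (valence 3) → 2 H
  atom 19: O, bond orders sum to 2 (valence 2) → 0 H
Totals → C:14, H:19, N:1, O:4.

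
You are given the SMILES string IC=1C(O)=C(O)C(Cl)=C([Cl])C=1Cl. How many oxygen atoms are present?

2

Scan the SMILES for O atoms (remember two-letter symbols like Cl and Br are single atoms).
Oxygen count: 2.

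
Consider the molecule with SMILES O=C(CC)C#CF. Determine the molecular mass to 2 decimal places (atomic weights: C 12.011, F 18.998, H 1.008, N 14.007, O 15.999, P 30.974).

100.09 g/mol

First, the molecular formula is C5H5FO (counting implicit H from valence).
  C: 5 × 12.011 = 60.055
  F: 1 × 18.998 = 18.998
  H: 5 × 1.008 = 5.040
  O: 1 × 15.999 = 15.999
Sum: 5×12.011 + 1×18.998 + 5×1.008 + 1×15.999 = 100.092 → 100.09 g/mol.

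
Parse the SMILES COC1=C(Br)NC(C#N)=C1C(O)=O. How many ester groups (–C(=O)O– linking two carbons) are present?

Scan the SMILES for the ester motif — none present.
Groups that are present: 1 carboxylic acid, 1 ether, 1 nitrile.

0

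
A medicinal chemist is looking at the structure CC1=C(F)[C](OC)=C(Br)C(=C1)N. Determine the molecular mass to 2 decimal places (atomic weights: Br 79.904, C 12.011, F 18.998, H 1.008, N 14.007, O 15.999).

First, the molecular formula is C8H9BrFNO (counting implicit H from valence).
  Br: 1 × 79.904 = 79.904
  C: 8 × 12.011 = 96.088
  F: 1 × 18.998 = 18.998
  H: 9 × 1.008 = 9.072
  N: 1 × 14.007 = 14.007
  O: 1 × 15.999 = 15.999
Sum: 1×79.904 + 8×12.011 + 1×18.998 + 9×1.008 + 1×14.007 + 1×15.999 = 234.068 → 234.07 g/mol.

234.07 g/mol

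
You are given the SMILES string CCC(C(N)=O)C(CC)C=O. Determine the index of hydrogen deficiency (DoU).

2

Degree of unsaturation = (number of rings) + (number of π bonds).
Ring closures in the SMILES: 0.
π bonds: 2 double bonds (each 1 DoU) → 2 DoU from unsaturation.
Total DoU = 0 + 2 = 2.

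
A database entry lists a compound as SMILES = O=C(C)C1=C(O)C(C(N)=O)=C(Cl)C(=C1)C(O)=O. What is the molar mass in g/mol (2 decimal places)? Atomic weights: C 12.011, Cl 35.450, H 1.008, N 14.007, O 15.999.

257.63 g/mol

First, the molecular formula is C10H8ClNO5 (counting implicit H from valence).
  C: 10 × 12.011 = 120.110
  Cl: 1 × 35.450 = 35.450
  H: 8 × 1.008 = 8.064
  N: 1 × 14.007 = 14.007
  O: 5 × 15.999 = 79.995
Sum: 10×12.011 + 1×35.450 + 8×1.008 + 1×14.007 + 5×15.999 = 257.626 → 257.63 g/mol.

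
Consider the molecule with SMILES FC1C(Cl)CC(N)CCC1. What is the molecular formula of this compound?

C7H13ClFN

Walk through each heavy atom and fill implicit hydrogens from standard valence (C 4, N 3, O 2, S 2, halogen 1):
  atom 1: F (halogen, monovalent) → 0 H
  atom 2: C, bond orders sum to 3 (valence 4) → 1 H
  atom 3: C, bond orders sum to 3 (valence 4) → 1 H
  atom 4: Cl (halogen, monovalent) → 0 H
  atom 5: C, bond orders sum to 2 (valence 4) → 2 H
  atom 6: C, bond orders sum to 3 (valence 4) → 1 H
  atom 7: N, bond orders sum to 1 (valence 3) → 2 H
  atom 8: C, bond orders sum to 2 (valence 4) → 2 H
  atom 9: C, bond orders sum to 2 (valence 4) → 2 H
  atom 10: C, bond orders sum to 2 (valence 4) → 2 H
Totals → C:7, H:13, Cl:1, F:1, N:1.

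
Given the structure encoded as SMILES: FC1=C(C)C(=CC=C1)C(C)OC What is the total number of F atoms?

1

Scan the SMILES for F atoms (remember two-letter symbols like Cl and Br are single atoms).
Fluorine count: 1.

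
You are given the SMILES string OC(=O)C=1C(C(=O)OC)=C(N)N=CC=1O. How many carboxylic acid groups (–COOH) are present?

The carboxylic acid motif appears at heavy-atom position 2 in the SMILES.
Other groups present: 1 ester, 1 hydroxyl, 1 primary amine.
Carboxylic acid count: 1.

1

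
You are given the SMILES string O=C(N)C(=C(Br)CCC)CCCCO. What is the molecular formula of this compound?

C10H18BrNO2

Walk through each heavy atom and fill implicit hydrogens from standard valence (C 4, N 3, O 2, S 2, halogen 1):
  atom 1: O, bond orders sum to 2 (valence 2) → 0 H
  atom 2: C, bond orders sum to 4 (valence 4) → 0 H
  atom 3: N, bond orders sum to 1 (valence 3) → 2 H
  atom 4: C, bond orders sum to 4 (valence 4) → 0 H
  atom 5: C, bond orders sum to 4 (valence 4) → 0 H
  atom 6: Br (halogen, monovalent) → 0 H
  atom 7: C, bond orders sum to 2 (valence 4) → 2 H
  atom 8: C, bond orders sum to 2 (valence 4) → 2 H
  atom 9: C, bond orders sum to 1 (valence 4) → 3 H
  atom 10: C, bond orders sum to 2 (valence 4) → 2 H
  atom 11: C, bond orders sum to 2 (valence 4) → 2 H
  atom 12: C, bond orders sum to 2 (valence 4) → 2 H
  atom 13: C, bond orders sum to 2 (valence 4) → 2 H
  atom 14: O, bond orders sum to 1 (valence 2) → 1 H
Totals → C:10, H:18, Br:1, N:1, O:2.
In Hill order: C10H18BrNO2.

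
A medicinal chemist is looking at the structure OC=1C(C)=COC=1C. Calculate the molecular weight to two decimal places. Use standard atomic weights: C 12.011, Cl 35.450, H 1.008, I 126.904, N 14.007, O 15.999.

112.13 g/mol

First, the molecular formula is C6H8O2 (counting implicit H from valence).
  C: 6 × 12.011 = 72.066
  H: 8 × 1.008 = 8.064
  O: 2 × 15.999 = 31.998
Sum: 6×12.011 + 8×1.008 + 2×15.999 = 112.128 → 112.13 g/mol.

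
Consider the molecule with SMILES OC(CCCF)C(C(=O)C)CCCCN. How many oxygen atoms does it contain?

Scan the SMILES for O atoms (remember two-letter symbols like Cl and Br are single atoms).
Oxygen count: 2.

2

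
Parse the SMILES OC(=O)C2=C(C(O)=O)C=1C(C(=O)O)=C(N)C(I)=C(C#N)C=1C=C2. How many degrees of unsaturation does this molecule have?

12

Molecular formula: C14H7IN2O6.
DoU = (2C + 2 + N − H − X) / 2, where X is the halogen count and O/S are ignored.
    = (2·14 + 2 + 2 − 7 − 1) / 2 = 24 / 2 = 12.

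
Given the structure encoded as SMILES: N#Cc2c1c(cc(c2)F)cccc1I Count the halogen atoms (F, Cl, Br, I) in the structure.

2

Halogen atoms appear at heavy-atom positions 9, 14 (1×F, 1×I).
Other groups present: 1 nitrile.
Halogen count: 2.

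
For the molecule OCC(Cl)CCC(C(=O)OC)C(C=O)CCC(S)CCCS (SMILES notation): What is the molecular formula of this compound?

Walk through each heavy atom and fill implicit hydrogens from standard valence (C 4, N 3, O 2, S 2, halogen 1):
  atom 1: O, bond orders sum to 1 (valence 2) → 1 H
  atom 2: C, bond orders sum to 2 (valence 4) → 2 H
  atom 3: C, bond orders sum to 3 (valence 4) → 1 H
  atom 4: Cl (halogen, monovalent) → 0 H
  atom 5: C, bond orders sum to 2 (valence 4) → 2 H
  atom 6: C, bond orders sum to 2 (valence 4) → 2 H
  atom 7: C, bond orders sum to 3 (valence 4) → 1 H
  atom 8: C, bond orders sum to 4 (valence 4) → 0 H
  atom 9: O, bond orders sum to 2 (valence 2) → 0 H
  atom 10: O, bond orders sum to 2 (valence 2) → 0 H
  atom 11: C, bond orders sum to 1 (valence 4) → 3 H
  atom 12: C, bond orders sum to 3 (valence 4) → 1 H
  atom 13: C, bond orders sum to 3 (valence 4) → 1 H
  atom 14: O, bond orders sum to 2 (valence 2) → 0 H
  atom 15: C, bond orders sum to 2 (valence 4) → 2 H
  atom 16: C, bond orders sum to 2 (valence 4) → 2 H
  atom 17: C, bond orders sum to 3 (valence 4) → 1 H
  atom 18: S, bond orders sum to 1 (valence 2) → 1 H
  atom 19: C, bond orders sum to 2 (valence 4) → 2 H
  atom 20: C, bond orders sum to 2 (valence 4) → 2 H
  atom 21: C, bond orders sum to 2 (valence 4) → 2 H
  atom 22: S, bond orders sum to 1 (valence 2) → 1 H
Totals → C:15, H:27, Cl:1, O:4, S:2.

C15H27ClO4S2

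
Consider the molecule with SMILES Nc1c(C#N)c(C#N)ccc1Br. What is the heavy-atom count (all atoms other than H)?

Every atom symbol written in the SMILES (organic subset) is one heavy atom; implicit H are not written.
Heavy atoms by element → Br:1, C:8, N:3.
Total: 12.

12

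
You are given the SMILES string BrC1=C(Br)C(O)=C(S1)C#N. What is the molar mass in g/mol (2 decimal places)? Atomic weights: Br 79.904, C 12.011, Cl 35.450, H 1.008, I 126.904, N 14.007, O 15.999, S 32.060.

First, the molecular formula is C5HBr2NOS (counting implicit H from valence).
  Br: 2 × 79.904 = 159.808
  C: 5 × 12.011 = 60.055
  H: 1 × 1.008 = 1.008
  N: 1 × 14.007 = 14.007
  O: 1 × 15.999 = 15.999
  S: 1 × 32.060 = 32.060
Sum: 2×79.904 + 5×12.011 + 1×1.008 + 1×14.007 + 1×15.999 + 1×32.060 = 282.937 → 282.94 g/mol.

282.94 g/mol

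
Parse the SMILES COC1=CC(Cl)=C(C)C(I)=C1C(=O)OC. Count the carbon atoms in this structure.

Count every carbon token in the SMILES (each C, including those in ring-closure positions and inside branches).
Carbon count: 10.

10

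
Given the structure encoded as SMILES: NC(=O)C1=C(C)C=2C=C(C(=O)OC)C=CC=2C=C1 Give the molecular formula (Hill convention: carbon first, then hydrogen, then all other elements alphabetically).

C14H13NO3

Walk through each heavy atom and fill implicit hydrogens from standard valence (C 4, N 3, O 2, S 2, halogen 1):
  atom 1: N, bond orders sum to 1 (valence 3) → 2 H
  atom 2: C, bond orders sum to 4 (valence 4) → 0 H
  atom 3: O, bond orders sum to 2 (valence 2) → 0 H
  atom 4: C, bond orders sum to 4 (valence 4) → 0 H
  atom 5: C, bond orders sum to 4 (valence 4) → 0 H
  atom 6: C, bond orders sum to 1 (valence 4) → 3 H
  atom 7: C, bond orders sum to 4 (valence 4) → 0 H
  atom 8: C, bond orders sum to 3 (valence 4) → 1 H
  atom 9: C, bond orders sum to 4 (valence 4) → 0 H
  atom 10: C, bond orders sum to 4 (valence 4) → 0 H
  atom 11: O, bond orders sum to 2 (valence 2) → 0 H
  atom 12: O, bond orders sum to 2 (valence 2) → 0 H
  atom 13: C, bond orders sum to 1 (valence 4) → 3 H
  atom 14: C, bond orders sum to 3 (valence 4) → 1 H
  atom 15: C, bond orders sum to 3 (valence 4) → 1 H
  atom 16: C, bond orders sum to 4 (valence 4) → 0 H
  atom 17: C, bond orders sum to 3 (valence 4) → 1 H
  atom 18: C, bond orders sum to 3 (valence 4) → 1 H
Totals → C:14, H:13, N:1, O:3.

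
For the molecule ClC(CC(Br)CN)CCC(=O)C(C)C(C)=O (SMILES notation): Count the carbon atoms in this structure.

Count every carbon token in the SMILES (each C, including those in ring-closure positions and inside branches).
Carbon count: 11.

11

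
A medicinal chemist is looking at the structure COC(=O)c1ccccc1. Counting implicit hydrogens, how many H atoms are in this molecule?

8

Walk through each heavy atom and fill implicit hydrogens from standard valence (C 4, N 3, O 2, S 2, halogen 1); for lowercase aromatic atoms, an aromatic c carries 1 H when it has two neighbours and 0 H with three, and aromatic n carries 0 H:
  atom 1: C, bond orders sum to 1 (valence 4) → 3 H
  atom 2: O, bond orders sum to 2 (valence 2) → 0 H
  atom 3: C, bond orders sum to 4 (valence 4) → 0 H
  atom 4: O, bond orders sum to 2 (valence 2) → 0 H
  atom 5: aromatic c, 3 neighbours → 0 H
  atom 6: aromatic c, 2 neighbours → 1 H
  atom 7: aromatic c, 2 neighbours → 1 H
  atom 8: aromatic c, 2 neighbours → 1 H
  atom 9: aromatic c, 2 neighbours → 1 H
  atom 10: aromatic c, 2 neighbours → 1 H
Total hydrogens: 8.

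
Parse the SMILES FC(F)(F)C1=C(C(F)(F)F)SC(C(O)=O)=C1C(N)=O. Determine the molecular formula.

C8H3F6NO3S

Walk through each heavy atom and fill implicit hydrogens from standard valence (C 4, N 3, O 2, S 2, halogen 1):
  atom 1: F (halogen, monovalent) → 0 H
  atom 2: C, bond orders sum to 4 (valence 4) → 0 H
  atom 3: F (halogen, monovalent) → 0 H
  atom 4: F (halogen, monovalent) → 0 H
  atom 5: C, bond orders sum to 4 (valence 4) → 0 H
  atom 6: C, bond orders sum to 4 (valence 4) → 0 H
  atom 7: C, bond orders sum to 4 (valence 4) → 0 H
  atom 8: F (halogen, monovalent) → 0 H
  atom 9: F (halogen, monovalent) → 0 H
  atom 10: F (halogen, monovalent) → 0 H
  atom 11: S, bond orders sum to 2 (valence 2) → 0 H
  atom 12: C, bond orders sum to 4 (valence 4) → 0 H
  atom 13: C, bond orders sum to 4 (valence 4) → 0 H
  atom 14: O, bond orders sum to 1 (valence 2) → 1 H
  atom 15: O, bond orders sum to 2 (valence 2) → 0 H
  atom 16: C, bond orders sum to 4 (valence 4) → 0 H
  atom 17: C, bond orders sum to 4 (valence 4) → 0 H
  atom 18: N, bond orders sum to 1 (valence 3) → 2 H
  atom 19: O, bond orders sum to 2 (valence 2) → 0 H
Totals → C:8, H:3, F:6, N:1, O:3, S:1.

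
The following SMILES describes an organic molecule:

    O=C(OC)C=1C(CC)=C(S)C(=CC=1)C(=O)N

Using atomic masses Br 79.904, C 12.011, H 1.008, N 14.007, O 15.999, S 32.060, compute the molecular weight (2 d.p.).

First, the molecular formula is C11H13NO3S (counting implicit H from valence).
  C: 11 × 12.011 = 132.121
  H: 13 × 1.008 = 13.104
  N: 1 × 14.007 = 14.007
  O: 3 × 15.999 = 47.997
  S: 1 × 32.060 = 32.060
Sum: 11×12.011 + 13×1.008 + 1×14.007 + 3×15.999 + 1×32.060 = 239.289 → 239.29 g/mol.

239.29 g/mol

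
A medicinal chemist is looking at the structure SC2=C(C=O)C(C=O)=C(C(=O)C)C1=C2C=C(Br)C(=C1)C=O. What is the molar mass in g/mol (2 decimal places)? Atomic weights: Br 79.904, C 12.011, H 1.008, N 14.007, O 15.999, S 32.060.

365.20 g/mol

First, the molecular formula is C15H9BrO4S (counting implicit H from valence).
  Br: 1 × 79.904 = 79.904
  C: 15 × 12.011 = 180.165
  H: 9 × 1.008 = 9.072
  O: 4 × 15.999 = 63.996
  S: 1 × 32.060 = 32.060
Sum: 1×79.904 + 15×12.011 + 9×1.008 + 4×15.999 + 1×32.060 = 365.197 → 365.20 g/mol.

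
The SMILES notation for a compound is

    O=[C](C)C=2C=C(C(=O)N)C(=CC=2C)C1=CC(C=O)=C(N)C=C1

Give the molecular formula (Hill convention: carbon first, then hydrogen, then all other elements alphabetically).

Walk through each heavy atom and fill implicit hydrogens from standard valence (C 4, N 3, O 2, S 2, halogen 1):
  atom 1: O, bond orders sum to 2 (valence 2) → 0 H
  atom 2: C with explicit H count 0
  atom 3: C, bond orders sum to 1 (valence 4) → 3 H
  atom 4: C, bond orders sum to 4 (valence 4) → 0 H
  atom 5: C, bond orders sum to 3 (valence 4) → 1 H
  atom 6: C, bond orders sum to 4 (valence 4) → 0 H
  atom 7: C, bond orders sum to 4 (valence 4) → 0 H
  atom 8: O, bond orders sum to 2 (valence 2) → 0 H
  atom 9: N, bond orders sum to 1 (valence 3) → 2 H
  atom 10: C, bond orders sum to 4 (valence 4) → 0 H
  atom 11: C, bond orders sum to 3 (valence 4) → 1 H
  atom 12: C, bond orders sum to 4 (valence 4) → 0 H
  atom 13: C, bond orders sum to 1 (valence 4) → 3 H
  atom 14: C, bond orders sum to 4 (valence 4) → 0 H
  atom 15: C, bond orders sum to 3 (valence 4) → 1 H
  atom 16: C, bond orders sum to 4 (valence 4) → 0 H
  atom 17: C, bond orders sum to 3 (valence 4) → 1 H
  atom 18: O, bond orders sum to 2 (valence 2) → 0 H
  atom 19: C, bond orders sum to 4 (valence 4) → 0 H
  atom 20: N, bond orders sum to 1 (valence 3) → 2 H
  atom 21: C, bond orders sum to 3 (valence 4) → 1 H
  atom 22: C, bond orders sum to 3 (valence 4) → 1 H
Totals → C:17, H:16, N:2, O:3.
In Hill order: C17H16N2O3.

C17H16N2O3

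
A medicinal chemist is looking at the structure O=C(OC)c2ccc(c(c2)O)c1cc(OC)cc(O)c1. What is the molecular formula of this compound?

C15H14O5

Walk through each heavy atom and fill implicit hydrogens from standard valence (C 4, N 3, O 2, S 2, halogen 1); for lowercase aromatic atoms, an aromatic c carries 1 H when it has two neighbours and 0 H with three, and aromatic n carries 0 H:
  atom 1: O, bond orders sum to 2 (valence 2) → 0 H
  atom 2: C, bond orders sum to 4 (valence 4) → 0 H
  atom 3: O, bond orders sum to 2 (valence 2) → 0 H
  atom 4: C, bond orders sum to 1 (valence 4) → 3 H
  atom 5: aromatic c, 3 neighbours → 0 H
  atom 6: aromatic c, 2 neighbours → 1 H
  atom 7: aromatic c, 2 neighbours → 1 H
  atom 8: aromatic c, 3 neighbours → 0 H
  atom 9: aromatic c, 3 neighbours → 0 H
  atom 10: aromatic c, 2 neighbours → 1 H
  atom 11: O, bond orders sum to 1 (valence 2) → 1 H
  atom 12: aromatic c, 3 neighbours → 0 H
  atom 13: aromatic c, 2 neighbours → 1 H
  atom 14: aromatic c, 3 neighbours → 0 H
  atom 15: O, bond orders sum to 2 (valence 2) → 0 H
  atom 16: C, bond orders sum to 1 (valence 4) → 3 H
  atom 17: aromatic c, 2 neighbours → 1 H
  atom 18: aromatic c, 3 neighbours → 0 H
  atom 19: O, bond orders sum to 1 (valence 2) → 1 H
  atom 20: aromatic c, 2 neighbours → 1 H
Totals → C:15, H:14, O:5.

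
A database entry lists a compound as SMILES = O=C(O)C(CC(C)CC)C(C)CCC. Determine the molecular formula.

Walk through each heavy atom and fill implicit hydrogens from standard valence (C 4, N 3, O 2, S 2, halogen 1):
  atom 1: O, bond orders sum to 2 (valence 2) → 0 H
  atom 2: C, bond orders sum to 4 (valence 4) → 0 H
  atom 3: O, bond orders sum to 1 (valence 2) → 1 H
  atom 4: C, bond orders sum to 3 (valence 4) → 1 H
  atom 5: C, bond orders sum to 2 (valence 4) → 2 H
  atom 6: C, bond orders sum to 3 (valence 4) → 1 H
  atom 7: C, bond orders sum to 1 (valence 4) → 3 H
  atom 8: C, bond orders sum to 2 (valence 4) → 2 H
  atom 9: C, bond orders sum to 1 (valence 4) → 3 H
  atom 10: C, bond orders sum to 3 (valence 4) → 1 H
  atom 11: C, bond orders sum to 1 (valence 4) → 3 H
  atom 12: C, bond orders sum to 2 (valence 4) → 2 H
  atom 13: C, bond orders sum to 2 (valence 4) → 2 H
  atom 14: C, bond orders sum to 1 (valence 4) → 3 H
Totals → C:12, H:24, O:2.
In Hill order: C12H24O2.

C12H24O2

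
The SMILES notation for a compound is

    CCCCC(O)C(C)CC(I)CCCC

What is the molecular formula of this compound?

C13H27IO

Walk through each heavy atom and fill implicit hydrogens from standard valence (C 4, N 3, O 2, S 2, halogen 1):
  atom 1: C, bond orders sum to 1 (valence 4) → 3 H
  atom 2: C, bond orders sum to 2 (valence 4) → 2 H
  atom 3: C, bond orders sum to 2 (valence 4) → 2 H
  atom 4: C, bond orders sum to 2 (valence 4) → 2 H
  atom 5: C, bond orders sum to 3 (valence 4) → 1 H
  atom 6: O, bond orders sum to 1 (valence 2) → 1 H
  atom 7: C, bond orders sum to 3 (valence 4) → 1 H
  atom 8: C, bond orders sum to 1 (valence 4) → 3 H
  atom 9: C, bond orders sum to 2 (valence 4) → 2 H
  atom 10: C, bond orders sum to 3 (valence 4) → 1 H
  atom 11: I (halogen, monovalent) → 0 H
  atom 12: C, bond orders sum to 2 (valence 4) → 2 H
  atom 13: C, bond orders sum to 2 (valence 4) → 2 H
  atom 14: C, bond orders sum to 2 (valence 4) → 2 H
  atom 15: C, bond orders sum to 1 (valence 4) → 3 H
Totals → C:13, H:27, I:1, O:1.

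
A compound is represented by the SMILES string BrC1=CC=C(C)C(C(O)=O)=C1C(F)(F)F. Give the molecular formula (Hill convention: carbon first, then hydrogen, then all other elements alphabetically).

C9H6BrF3O2

Walk through each heavy atom and fill implicit hydrogens from standard valence (C 4, N 3, O 2, S 2, halogen 1):
  atom 1: Br (halogen, monovalent) → 0 H
  atom 2: C, bond orders sum to 4 (valence 4) → 0 H
  atom 3: C, bond orders sum to 3 (valence 4) → 1 H
  atom 4: C, bond orders sum to 3 (valence 4) → 1 H
  atom 5: C, bond orders sum to 4 (valence 4) → 0 H
  atom 6: C, bond orders sum to 1 (valence 4) → 3 H
  atom 7: C, bond orders sum to 4 (valence 4) → 0 H
  atom 8: C, bond orders sum to 4 (valence 4) → 0 H
  atom 9: O, bond orders sum to 1 (valence 2) → 1 H
  atom 10: O, bond orders sum to 2 (valence 2) → 0 H
  atom 11: C, bond orders sum to 4 (valence 4) → 0 H
  atom 12: C, bond orders sum to 4 (valence 4) → 0 H
  atom 13: F (halogen, monovalent) → 0 H
  atom 14: F (halogen, monovalent) → 0 H
  atom 15: F (halogen, monovalent) → 0 H
Totals → C:9, H:6, Br:1, F:3, O:2.
In Hill order: C9H6BrF3O2.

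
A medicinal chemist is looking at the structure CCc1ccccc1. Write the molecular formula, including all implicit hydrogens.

Walk through each heavy atom and fill implicit hydrogens from standard valence (C 4, N 3, O 2, S 2, halogen 1); for lowercase aromatic atoms, an aromatic c carries 1 H when it has two neighbours and 0 H with three, and aromatic n carries 0 H:
  atom 1: C, bond orders sum to 1 (valence 4) → 3 H
  atom 2: C, bond orders sum to 2 (valence 4) → 2 H
  atom 3: aromatic c, 3 neighbours → 0 H
  atom 4: aromatic c, 2 neighbours → 1 H
  atom 5: aromatic c, 2 neighbours → 1 H
  atom 6: aromatic c, 2 neighbours → 1 H
  atom 7: aromatic c, 2 neighbours → 1 H
  atom 8: aromatic c, 2 neighbours → 1 H
Totals → C:8, H:10.

C8H10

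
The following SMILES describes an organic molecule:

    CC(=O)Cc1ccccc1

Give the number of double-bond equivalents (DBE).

Molecular formula: C9H10O.
DoU = (2C + 2 + N − H − X) / 2, where X is the halogen count and O/S are ignored.
    = (2·9 + 2 + 0 − 10 − 0) / 2 = 10 / 2 = 5.

5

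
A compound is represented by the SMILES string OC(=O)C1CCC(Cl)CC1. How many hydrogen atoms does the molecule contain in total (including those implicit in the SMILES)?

Walk through each heavy atom and fill implicit hydrogens from standard valence (C 4, N 3, O 2, S 2, halogen 1):
  atom 1: O, bond orders sum to 1 (valence 2) → 1 H
  atom 2: C, bond orders sum to 4 (valence 4) → 0 H
  atom 3: O, bond orders sum to 2 (valence 2) → 0 H
  atom 4: C, bond orders sum to 3 (valence 4) → 1 H
  atom 5: C, bond orders sum to 2 (valence 4) → 2 H
  atom 6: C, bond orders sum to 2 (valence 4) → 2 H
  atom 7: C, bond orders sum to 3 (valence 4) → 1 H
  atom 8: Cl (halogen, monovalent) → 0 H
  atom 9: C, bond orders sum to 2 (valence 4) → 2 H
  atom 10: C, bond orders sum to 2 (valence 4) → 2 H
Total hydrogens: 11.

11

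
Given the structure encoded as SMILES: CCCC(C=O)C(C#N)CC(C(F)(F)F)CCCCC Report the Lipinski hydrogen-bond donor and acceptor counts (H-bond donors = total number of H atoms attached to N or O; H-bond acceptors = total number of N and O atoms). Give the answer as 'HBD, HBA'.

Donors: find every N or O and count the H atoms it carries.
  atom 6 (O): bond orders sum to 2 → 0 H
  atom 9 (N): bond orders sum to 3 → 0 H
Lipinski HBD = 0.
Acceptors: N atoms = 1, O atoms = 1 → HBA = 2.

0, 2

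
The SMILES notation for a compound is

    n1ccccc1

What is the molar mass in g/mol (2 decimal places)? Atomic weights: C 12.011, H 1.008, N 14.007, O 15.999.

79.10 g/mol

First, the molecular formula is C5H5N (counting implicit H from valence).
  C: 5 × 12.011 = 60.055
  H: 5 × 1.008 = 5.040
  N: 1 × 14.007 = 14.007
Sum: 5×12.011 + 5×1.008 + 1×14.007 = 79.102 → 79.10 g/mol.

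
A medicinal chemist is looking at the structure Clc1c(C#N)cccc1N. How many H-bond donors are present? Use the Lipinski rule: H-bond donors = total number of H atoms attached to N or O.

Donors: find every N or O and count the H atoms it carries.
  atom 5 (N): bond orders sum to 3 → 0 H
  atom 10 (N): bond orders sum to 1 → 2 H
Lipinski HBD = 2.

2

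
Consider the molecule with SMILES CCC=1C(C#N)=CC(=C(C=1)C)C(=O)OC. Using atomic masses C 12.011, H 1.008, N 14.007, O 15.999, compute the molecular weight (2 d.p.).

203.24 g/mol

First, the molecular formula is C12H13NO2 (counting implicit H from valence).
  C: 12 × 12.011 = 144.132
  H: 13 × 1.008 = 13.104
  N: 1 × 14.007 = 14.007
  O: 2 × 15.999 = 31.998
Sum: 12×12.011 + 13×1.008 + 1×14.007 + 2×15.999 = 203.241 → 203.24 g/mol.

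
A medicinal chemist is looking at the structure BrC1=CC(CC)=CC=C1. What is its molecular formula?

C8H9Br

Walk through each heavy atom and fill implicit hydrogens from standard valence (C 4, N 3, O 2, S 2, halogen 1):
  atom 1: Br (halogen, monovalent) → 0 H
  atom 2: C, bond orders sum to 4 (valence 4) → 0 H
  atom 3: C, bond orders sum to 3 (valence 4) → 1 H
  atom 4: C, bond orders sum to 4 (valence 4) → 0 H
  atom 5: C, bond orders sum to 2 (valence 4) → 2 H
  atom 6: C, bond orders sum to 1 (valence 4) → 3 H
  atom 7: C, bond orders sum to 3 (valence 4) → 1 H
  atom 8: C, bond orders sum to 3 (valence 4) → 1 H
  atom 9: C, bond orders sum to 3 (valence 4) → 1 H
Totals → C:8, H:9, Br:1.
In Hill order: C8H9Br.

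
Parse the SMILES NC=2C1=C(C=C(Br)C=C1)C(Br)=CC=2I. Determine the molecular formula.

Walk through each heavy atom and fill implicit hydrogens from standard valence (C 4, N 3, O 2, S 2, halogen 1):
  atom 1: N, bond orders sum to 1 (valence 3) → 2 H
  atom 2: C, bond orders sum to 4 (valence 4) → 0 H
  atom 3: C, bond orders sum to 4 (valence 4) → 0 H
  atom 4: C, bond orders sum to 4 (valence 4) → 0 H
  atom 5: C, bond orders sum to 3 (valence 4) → 1 H
  atom 6: C, bond orders sum to 4 (valence 4) → 0 H
  atom 7: Br (halogen, monovalent) → 0 H
  atom 8: C, bond orders sum to 3 (valence 4) → 1 H
  atom 9: C, bond orders sum to 3 (valence 4) → 1 H
  atom 10: C, bond orders sum to 4 (valence 4) → 0 H
  atom 11: Br (halogen, monovalent) → 0 H
  atom 12: C, bond orders sum to 3 (valence 4) → 1 H
  atom 13: C, bond orders sum to 4 (valence 4) → 0 H
  atom 14: I (halogen, monovalent) → 0 H
Totals → C:10, H:6, Br:2, I:1, N:1.
In Hill order: C10H6Br2IN.

C10H6Br2IN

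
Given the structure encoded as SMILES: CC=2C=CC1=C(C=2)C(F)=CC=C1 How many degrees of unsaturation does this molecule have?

Molecular formula: C11H9F.
DoU = (2C + 2 + N − H − X) / 2, where X is the halogen count and O/S are ignored.
    = (2·11 + 2 + 0 − 9 − 1) / 2 = 14 / 2 = 7.

7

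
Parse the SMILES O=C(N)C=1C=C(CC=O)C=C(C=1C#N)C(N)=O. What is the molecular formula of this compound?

Walk through each heavy atom and fill implicit hydrogens from standard valence (C 4, N 3, O 2, S 2, halogen 1):
  atom 1: O, bond orders sum to 2 (valence 2) → 0 H
  atom 2: C, bond orders sum to 4 (valence 4) → 0 H
  atom 3: N, bond orders sum to 1 (valence 3) → 2 H
  atom 4: C, bond orders sum to 4 (valence 4) → 0 H
  atom 5: C, bond orders sum to 3 (valence 4) → 1 H
  atom 6: C, bond orders sum to 4 (valence 4) → 0 H
  atom 7: C, bond orders sum to 2 (valence 4) → 2 H
  atom 8: C, bond orders sum to 3 (valence 4) → 1 H
  atom 9: O, bond orders sum to 2 (valence 2) → 0 H
  atom 10: C, bond orders sum to 3 (valence 4) → 1 H
  atom 11: C, bond orders sum to 4 (valence 4) → 0 H
  atom 12: C, bond orders sum to 4 (valence 4) → 0 H
  atom 13: C, bond orders sum to 4 (valence 4) → 0 H
  atom 14: N, bond orders sum to 3 (valence 3) → 0 H
  atom 15: C, bond orders sum to 4 (valence 4) → 0 H
  atom 16: N, bond orders sum to 1 (valence 3) → 2 H
  atom 17: O, bond orders sum to 2 (valence 2) → 0 H
Totals → C:11, H:9, N:3, O:3.

C11H9N3O3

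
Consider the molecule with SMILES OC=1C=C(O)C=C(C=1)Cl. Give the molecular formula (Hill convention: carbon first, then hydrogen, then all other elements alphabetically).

C6H5ClO2

Walk through each heavy atom and fill implicit hydrogens from standard valence (C 4, N 3, O 2, S 2, halogen 1):
  atom 1: O, bond orders sum to 1 (valence 2) → 1 H
  atom 2: C, bond orders sum to 4 (valence 4) → 0 H
  atom 3: C, bond orders sum to 3 (valence 4) → 1 H
  atom 4: C, bond orders sum to 4 (valence 4) → 0 H
  atom 5: O, bond orders sum to 1 (valence 2) → 1 H
  atom 6: C, bond orders sum to 3 (valence 4) → 1 H
  atom 7: C, bond orders sum to 4 (valence 4) → 0 H
  atom 8: C, bond orders sum to 3 (valence 4) → 1 H
  atom 9: Cl (halogen, monovalent) → 0 H
Totals → C:6, H:5, Cl:1, O:2.
In Hill order: C6H5ClO2.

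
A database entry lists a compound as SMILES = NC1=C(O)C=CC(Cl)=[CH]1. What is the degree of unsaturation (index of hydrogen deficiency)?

Molecular formula: C6H6ClNO.
DoU = (2C + 2 + N − H − X) / 2, where X is the halogen count and O/S are ignored.
    = (2·6 + 2 + 1 − 6 − 1) / 2 = 8 / 2 = 4.

4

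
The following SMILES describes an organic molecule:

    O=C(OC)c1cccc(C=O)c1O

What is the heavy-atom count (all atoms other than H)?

13

Every atom symbol written in the SMILES (organic subset) is one heavy atom; implicit H are not written.
Heavy atoms by element → C:9, O:4.
Total: 13.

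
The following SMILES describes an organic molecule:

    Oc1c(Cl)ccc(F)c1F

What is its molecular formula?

C6H3ClF2O

Walk through each heavy atom and fill implicit hydrogens from standard valence (C 4, N 3, O 2, S 2, halogen 1); for lowercase aromatic atoms, an aromatic c carries 1 H when it has two neighbours and 0 H with three, and aromatic n carries 0 H:
  atom 1: O, bond orders sum to 1 (valence 2) → 1 H
  atom 2: aromatic c, 3 neighbours → 0 H
  atom 3: aromatic c, 3 neighbours → 0 H
  atom 4: Cl (halogen, monovalent) → 0 H
  atom 5: aromatic c, 2 neighbours → 1 H
  atom 6: aromatic c, 2 neighbours → 1 H
  atom 7: aromatic c, 3 neighbours → 0 H
  atom 8: F (halogen, monovalent) → 0 H
  atom 9: aromatic c, 3 neighbours → 0 H
  atom 10: F (halogen, monovalent) → 0 H
Totals → C:6, H:3, Cl:1, F:2, O:1.
In Hill order: C6H3ClF2O.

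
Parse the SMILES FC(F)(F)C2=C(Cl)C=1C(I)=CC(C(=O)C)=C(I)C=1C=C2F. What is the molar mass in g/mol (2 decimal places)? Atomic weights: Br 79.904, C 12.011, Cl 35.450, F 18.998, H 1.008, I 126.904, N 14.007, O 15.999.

542.43 g/mol

First, the molecular formula is C13H5ClF4I2O (counting implicit H from valence).
  C: 13 × 12.011 = 156.143
  Cl: 1 × 35.450 = 35.450
  F: 4 × 18.998 = 75.992
  H: 5 × 1.008 = 5.040
  I: 2 × 126.904 = 253.808
  O: 1 × 15.999 = 15.999
Sum: 13×12.011 + 1×35.450 + 4×18.998 + 5×1.008 + 2×126.904 + 1×15.999 = 542.432 → 542.43 g/mol.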